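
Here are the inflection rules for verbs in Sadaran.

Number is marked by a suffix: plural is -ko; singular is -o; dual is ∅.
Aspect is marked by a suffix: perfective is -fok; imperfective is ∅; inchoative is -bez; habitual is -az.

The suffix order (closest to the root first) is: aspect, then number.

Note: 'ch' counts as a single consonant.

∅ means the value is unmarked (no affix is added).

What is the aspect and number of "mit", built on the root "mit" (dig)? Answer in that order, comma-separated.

imperfective, dual

Segment: mit.
aspect: ∅ → imperfective.
number: ∅ → dual.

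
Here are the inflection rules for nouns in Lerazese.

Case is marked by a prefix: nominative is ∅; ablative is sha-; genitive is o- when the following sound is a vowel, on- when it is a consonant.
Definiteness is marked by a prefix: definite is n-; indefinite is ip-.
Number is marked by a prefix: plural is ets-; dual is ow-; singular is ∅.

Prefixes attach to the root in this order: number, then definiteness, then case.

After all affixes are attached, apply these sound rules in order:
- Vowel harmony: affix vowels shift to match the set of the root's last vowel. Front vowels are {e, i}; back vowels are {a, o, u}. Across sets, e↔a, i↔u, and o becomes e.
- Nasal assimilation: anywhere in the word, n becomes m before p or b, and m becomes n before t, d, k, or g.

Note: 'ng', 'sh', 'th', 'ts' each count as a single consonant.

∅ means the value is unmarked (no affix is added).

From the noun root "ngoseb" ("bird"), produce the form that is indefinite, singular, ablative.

number = singular: zero marking, form stays ngoseb.
Attach definiteness indefinite ip- → ipngoseb.
Attach case ablative sha- → shaipngoseb.
Apply vowel harmony: shaipngoseb → sheipngoseb.
Nasal assimilation: no change.

sheipngoseb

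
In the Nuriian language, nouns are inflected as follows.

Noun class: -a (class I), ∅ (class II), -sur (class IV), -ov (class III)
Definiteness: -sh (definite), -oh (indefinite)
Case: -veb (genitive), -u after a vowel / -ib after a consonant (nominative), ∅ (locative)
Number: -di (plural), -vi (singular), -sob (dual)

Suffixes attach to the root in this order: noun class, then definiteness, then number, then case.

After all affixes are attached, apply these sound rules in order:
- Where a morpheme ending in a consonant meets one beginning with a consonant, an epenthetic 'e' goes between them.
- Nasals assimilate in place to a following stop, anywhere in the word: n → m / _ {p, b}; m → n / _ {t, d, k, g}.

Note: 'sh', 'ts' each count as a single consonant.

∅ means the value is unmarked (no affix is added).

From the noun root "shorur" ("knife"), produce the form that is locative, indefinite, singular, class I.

Attach noun class class I -a → shorura.
Attach definiteness indefinite -oh → shoruraoh.
Attach number singular -vi → shoruraohvi.
case = locative: zero marking, form stays shoruraohvi.
Apply epenthesis: shoruraohvi → shoruraohevi.
Nasal assimilation: no change.

shoruraohevi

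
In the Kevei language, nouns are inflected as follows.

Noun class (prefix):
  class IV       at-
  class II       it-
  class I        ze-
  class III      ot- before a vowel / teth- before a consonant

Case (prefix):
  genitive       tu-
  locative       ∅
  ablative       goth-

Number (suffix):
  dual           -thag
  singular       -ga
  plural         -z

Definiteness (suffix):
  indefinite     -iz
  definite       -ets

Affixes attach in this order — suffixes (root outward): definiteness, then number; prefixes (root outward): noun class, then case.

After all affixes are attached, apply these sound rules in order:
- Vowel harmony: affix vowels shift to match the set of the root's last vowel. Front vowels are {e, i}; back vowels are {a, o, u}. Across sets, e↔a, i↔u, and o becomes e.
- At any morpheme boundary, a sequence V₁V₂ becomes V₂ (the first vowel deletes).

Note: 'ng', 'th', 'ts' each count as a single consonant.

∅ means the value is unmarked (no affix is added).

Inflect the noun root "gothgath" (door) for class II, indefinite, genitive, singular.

tutgothgathuzga

Attach noun class class II it- → itgothgath.
Attach definiteness indefinite -iz → itgothgathiz.
Attach number singular -ga → itgothgathizga.
Attach case genitive tu- → tuitgothgathizga.
Apply vowel harmony: tuitgothgathizga → tuutgothgathuzga.
Apply vowel deletion: tuutgothgathuzga → tutgothgathuzga.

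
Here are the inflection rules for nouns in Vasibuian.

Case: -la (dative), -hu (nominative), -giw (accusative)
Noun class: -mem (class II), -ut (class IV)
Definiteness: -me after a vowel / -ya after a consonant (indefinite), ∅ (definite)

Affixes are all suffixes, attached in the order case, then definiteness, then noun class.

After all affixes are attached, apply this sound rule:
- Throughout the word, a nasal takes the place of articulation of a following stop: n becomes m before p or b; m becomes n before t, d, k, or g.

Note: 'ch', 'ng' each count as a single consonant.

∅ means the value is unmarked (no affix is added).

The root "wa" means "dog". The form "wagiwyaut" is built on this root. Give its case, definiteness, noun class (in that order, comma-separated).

accusative, indefinite, class IV

Segment: wa-giw-ya-ut.
case: -giw → accusative.
definiteness: -me/ya → indefinite.
noun class: -ut → class IV.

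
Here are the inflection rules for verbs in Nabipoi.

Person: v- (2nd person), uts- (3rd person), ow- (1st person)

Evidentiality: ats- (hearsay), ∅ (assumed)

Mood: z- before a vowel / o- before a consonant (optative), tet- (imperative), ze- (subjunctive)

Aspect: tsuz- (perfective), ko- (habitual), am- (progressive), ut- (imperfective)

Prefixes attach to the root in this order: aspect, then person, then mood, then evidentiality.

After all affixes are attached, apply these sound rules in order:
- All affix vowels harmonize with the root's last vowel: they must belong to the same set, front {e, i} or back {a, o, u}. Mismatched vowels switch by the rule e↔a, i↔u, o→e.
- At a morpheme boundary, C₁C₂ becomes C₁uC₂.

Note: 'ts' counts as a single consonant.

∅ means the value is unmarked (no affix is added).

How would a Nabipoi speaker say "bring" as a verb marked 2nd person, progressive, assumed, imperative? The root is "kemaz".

tatuvamukemaz

Attach aspect progressive am- → amkemaz.
Attach person 2nd person v- → vamkemaz.
Attach mood imperative tet- → tetvamkemaz.
evidentiality = assumed: zero marking, form stays tetvamkemaz.
Apply vowel harmony: tetvamkemaz → tatvamkemaz.
Apply epenthesis: tatvamkemaz → tatuvamukemaz.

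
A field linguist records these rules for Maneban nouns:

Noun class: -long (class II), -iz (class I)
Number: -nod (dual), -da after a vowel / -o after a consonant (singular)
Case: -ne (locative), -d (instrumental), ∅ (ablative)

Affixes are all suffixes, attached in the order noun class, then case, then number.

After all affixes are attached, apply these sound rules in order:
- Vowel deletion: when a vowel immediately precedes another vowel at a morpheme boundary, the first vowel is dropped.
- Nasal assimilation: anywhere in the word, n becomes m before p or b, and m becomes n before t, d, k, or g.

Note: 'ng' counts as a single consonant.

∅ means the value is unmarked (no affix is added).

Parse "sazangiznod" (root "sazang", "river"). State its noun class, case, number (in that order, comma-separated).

class I, ablative, dual

Segment: sazang-iz-nod.
noun class: -iz → class I.
case: ∅ → ablative.
number: -nod → dual.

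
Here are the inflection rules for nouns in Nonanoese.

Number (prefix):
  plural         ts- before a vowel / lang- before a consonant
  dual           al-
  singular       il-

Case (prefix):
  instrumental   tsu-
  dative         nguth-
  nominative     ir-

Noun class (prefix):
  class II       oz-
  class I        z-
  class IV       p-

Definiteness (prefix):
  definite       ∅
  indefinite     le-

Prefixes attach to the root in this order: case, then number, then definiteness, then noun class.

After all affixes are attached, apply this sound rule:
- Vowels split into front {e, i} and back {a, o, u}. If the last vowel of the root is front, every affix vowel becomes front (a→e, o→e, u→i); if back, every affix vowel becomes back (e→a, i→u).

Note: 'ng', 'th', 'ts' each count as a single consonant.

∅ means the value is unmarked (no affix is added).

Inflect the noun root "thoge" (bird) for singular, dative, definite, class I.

Attach case dative nguth- → nguththoge.
Attach number singular il- → ilnguththoge.
definiteness = definite: zero marking, form stays ilnguththoge.
Attach noun class class I z- → zilnguththoge.
Apply vowel harmony: zilnguththoge → zilngiththoge.

zilngiththoge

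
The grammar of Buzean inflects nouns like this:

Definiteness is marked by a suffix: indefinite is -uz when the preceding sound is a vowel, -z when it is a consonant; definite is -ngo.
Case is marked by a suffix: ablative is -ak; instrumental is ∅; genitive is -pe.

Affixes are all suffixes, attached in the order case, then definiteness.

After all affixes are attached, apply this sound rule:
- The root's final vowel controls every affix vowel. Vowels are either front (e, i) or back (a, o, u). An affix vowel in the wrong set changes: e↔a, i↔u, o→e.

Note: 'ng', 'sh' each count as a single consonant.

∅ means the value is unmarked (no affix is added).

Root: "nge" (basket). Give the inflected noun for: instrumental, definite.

ngenge

case = instrumental: zero marking, form stays nge.
Attach definiteness definite -ngo → ngengo.
Apply vowel harmony: ngengo → ngenge.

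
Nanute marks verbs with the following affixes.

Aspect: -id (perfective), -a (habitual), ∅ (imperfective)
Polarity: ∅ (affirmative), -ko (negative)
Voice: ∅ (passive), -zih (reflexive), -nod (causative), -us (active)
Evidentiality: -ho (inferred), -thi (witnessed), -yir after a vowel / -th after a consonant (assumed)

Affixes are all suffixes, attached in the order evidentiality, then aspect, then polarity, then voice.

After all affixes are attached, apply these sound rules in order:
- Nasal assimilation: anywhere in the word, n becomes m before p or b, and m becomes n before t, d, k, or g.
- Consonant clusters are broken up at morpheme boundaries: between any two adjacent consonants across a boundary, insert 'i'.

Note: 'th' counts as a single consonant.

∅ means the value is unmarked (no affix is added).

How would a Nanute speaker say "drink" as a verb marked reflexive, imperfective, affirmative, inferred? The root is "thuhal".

thuhalihozih

Attach evidentiality inferred -ho → thuhalho.
aspect = imperfective: zero marking, form stays thuhalho.
polarity = affirmative: zero marking, form stays thuhalho.
Attach voice reflexive -zih → thuhalhozih.
Nasal assimilation: no change.
Apply epenthesis: thuhalhozih → thuhalihozih.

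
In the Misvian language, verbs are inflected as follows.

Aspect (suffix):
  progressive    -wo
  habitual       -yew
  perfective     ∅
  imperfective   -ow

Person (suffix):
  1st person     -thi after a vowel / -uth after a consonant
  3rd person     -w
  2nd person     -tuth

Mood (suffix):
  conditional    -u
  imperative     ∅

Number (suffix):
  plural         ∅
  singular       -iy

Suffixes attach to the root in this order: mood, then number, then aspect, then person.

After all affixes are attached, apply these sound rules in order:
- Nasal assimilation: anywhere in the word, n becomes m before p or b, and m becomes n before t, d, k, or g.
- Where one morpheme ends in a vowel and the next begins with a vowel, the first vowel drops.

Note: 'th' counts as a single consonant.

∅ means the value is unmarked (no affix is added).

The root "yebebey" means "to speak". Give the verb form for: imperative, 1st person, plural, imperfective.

yebebeyowuth

mood = imperative: zero marking, form stays yebebey.
number = plural: zero marking, form stays yebebey.
Attach aspect imperfective -ow → yebebeyow.
Attach person 1st person -uth (after consonant 'w') → yebebeyowuth.
Nasal assimilation: no change.
Vowel deletion: no change.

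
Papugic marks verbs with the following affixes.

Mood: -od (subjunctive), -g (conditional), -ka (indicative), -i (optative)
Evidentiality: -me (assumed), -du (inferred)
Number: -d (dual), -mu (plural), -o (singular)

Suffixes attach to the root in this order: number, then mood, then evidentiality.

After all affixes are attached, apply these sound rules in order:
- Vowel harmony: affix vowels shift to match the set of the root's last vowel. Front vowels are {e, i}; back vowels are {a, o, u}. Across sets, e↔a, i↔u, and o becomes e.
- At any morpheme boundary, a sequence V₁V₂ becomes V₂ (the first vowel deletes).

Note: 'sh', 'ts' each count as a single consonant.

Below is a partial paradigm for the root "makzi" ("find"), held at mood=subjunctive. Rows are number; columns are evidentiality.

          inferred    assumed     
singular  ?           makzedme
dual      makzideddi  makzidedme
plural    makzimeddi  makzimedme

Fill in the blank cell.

makzeddi

Attach number singular -o → makzio.
Attach mood subjunctive -od → makziood.
Attach evidentiality inferred -du → makziooddu.
Apply vowel harmony: makziooddu → makzieeddi.
Apply vowel deletion: makzieeddi → makzeddi.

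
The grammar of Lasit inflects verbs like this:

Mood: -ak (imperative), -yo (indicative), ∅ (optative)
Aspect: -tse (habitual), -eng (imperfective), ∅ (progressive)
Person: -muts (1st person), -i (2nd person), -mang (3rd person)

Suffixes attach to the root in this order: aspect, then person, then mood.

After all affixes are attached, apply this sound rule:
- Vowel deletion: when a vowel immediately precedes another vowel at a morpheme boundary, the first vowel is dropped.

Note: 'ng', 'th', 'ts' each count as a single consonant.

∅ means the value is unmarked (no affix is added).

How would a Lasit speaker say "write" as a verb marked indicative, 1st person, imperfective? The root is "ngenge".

ngengengmutsyo

Attach aspect imperfective -eng → ngengeeng.
Attach person 1st person -muts → ngengeengmuts.
Attach mood indicative -yo → ngengeengmutsyo.
Apply vowel deletion: ngengeengmutsyo → ngengengmutsyo.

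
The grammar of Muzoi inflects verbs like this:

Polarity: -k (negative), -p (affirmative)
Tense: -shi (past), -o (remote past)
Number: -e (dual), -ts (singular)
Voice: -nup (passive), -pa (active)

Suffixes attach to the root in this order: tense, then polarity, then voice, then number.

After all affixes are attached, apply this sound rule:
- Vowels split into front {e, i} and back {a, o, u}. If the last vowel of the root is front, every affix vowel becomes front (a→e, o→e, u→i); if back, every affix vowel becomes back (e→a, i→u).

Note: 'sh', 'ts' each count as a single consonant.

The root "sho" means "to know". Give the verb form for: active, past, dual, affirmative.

shoshuppaa

Attach tense past -shi → shoshi.
Attach polarity affirmative -p → shoship.
Attach voice active -pa → shoshippa.
Attach number dual -e → shoshippae.
Apply vowel harmony: shoshippae → shoshuppaa.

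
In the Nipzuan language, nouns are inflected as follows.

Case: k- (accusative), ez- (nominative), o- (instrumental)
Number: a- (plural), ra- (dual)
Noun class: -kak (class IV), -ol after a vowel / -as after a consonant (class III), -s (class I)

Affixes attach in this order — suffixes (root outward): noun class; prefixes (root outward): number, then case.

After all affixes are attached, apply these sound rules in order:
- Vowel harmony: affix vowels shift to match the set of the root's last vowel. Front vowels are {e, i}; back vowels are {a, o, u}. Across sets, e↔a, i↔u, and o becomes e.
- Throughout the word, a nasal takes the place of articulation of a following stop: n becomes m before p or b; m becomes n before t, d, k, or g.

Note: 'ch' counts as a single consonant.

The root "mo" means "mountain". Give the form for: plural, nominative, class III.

azamool

Attach number plural a- → amo.
Attach case nominative ez- → ezamo.
Attach noun class class III -ol (after vowel 'o') → ezamool.
Apply vowel harmony: ezamool → azamool.
Nasal assimilation: no change.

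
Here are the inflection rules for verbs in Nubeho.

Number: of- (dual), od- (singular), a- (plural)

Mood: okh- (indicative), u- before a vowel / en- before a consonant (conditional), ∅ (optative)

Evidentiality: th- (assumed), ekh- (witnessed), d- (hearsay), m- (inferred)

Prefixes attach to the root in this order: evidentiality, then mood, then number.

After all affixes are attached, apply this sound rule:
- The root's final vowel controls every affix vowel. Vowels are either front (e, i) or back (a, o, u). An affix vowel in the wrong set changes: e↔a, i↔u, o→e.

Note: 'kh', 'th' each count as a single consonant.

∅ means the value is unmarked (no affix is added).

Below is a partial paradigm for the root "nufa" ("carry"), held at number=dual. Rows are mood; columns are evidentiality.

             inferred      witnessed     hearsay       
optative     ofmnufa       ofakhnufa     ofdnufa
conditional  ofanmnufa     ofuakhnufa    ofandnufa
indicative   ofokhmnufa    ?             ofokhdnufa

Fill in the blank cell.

Attach evidentiality witnessed ekh- → ekhnufa.
Attach mood indicative okh- → okhekhnufa.
Attach number dual of- → ofokhekhnufa.
Apply vowel harmony: ofokhekhnufa → ofokhakhnufa.

ofokhakhnufa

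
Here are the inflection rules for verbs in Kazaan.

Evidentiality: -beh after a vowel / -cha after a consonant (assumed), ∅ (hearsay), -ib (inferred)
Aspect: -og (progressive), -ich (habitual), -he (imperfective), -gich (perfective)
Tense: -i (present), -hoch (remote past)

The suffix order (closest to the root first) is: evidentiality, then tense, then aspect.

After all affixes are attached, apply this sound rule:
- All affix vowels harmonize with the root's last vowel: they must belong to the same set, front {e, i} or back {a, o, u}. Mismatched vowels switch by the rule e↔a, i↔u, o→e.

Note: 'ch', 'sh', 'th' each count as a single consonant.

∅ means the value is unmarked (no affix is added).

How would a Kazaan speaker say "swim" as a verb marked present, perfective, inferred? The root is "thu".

Attach evidentiality inferred -ib → thuib.
Attach tense present -i → thuibi.
Attach aspect perfective -gich → thuibigich.
Apply vowel harmony: thuibigich → thuubuguch.

thuubuguch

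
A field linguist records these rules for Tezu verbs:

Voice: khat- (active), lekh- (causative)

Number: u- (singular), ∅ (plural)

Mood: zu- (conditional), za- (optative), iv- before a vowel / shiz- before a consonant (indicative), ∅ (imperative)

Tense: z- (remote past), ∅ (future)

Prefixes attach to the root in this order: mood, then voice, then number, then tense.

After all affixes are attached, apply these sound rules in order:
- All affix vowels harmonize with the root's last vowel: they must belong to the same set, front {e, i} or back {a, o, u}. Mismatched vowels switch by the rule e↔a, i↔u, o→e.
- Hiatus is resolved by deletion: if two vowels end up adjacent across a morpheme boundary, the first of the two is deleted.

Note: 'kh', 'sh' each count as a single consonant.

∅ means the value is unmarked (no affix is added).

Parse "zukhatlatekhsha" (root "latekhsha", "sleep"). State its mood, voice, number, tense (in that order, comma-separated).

imperative, active, singular, remote past

Segment: z-u-khat-latekhsha.
mood: ∅ → imperative.
voice: khat- → active.
number: u- → singular.
tense: z- → remote past.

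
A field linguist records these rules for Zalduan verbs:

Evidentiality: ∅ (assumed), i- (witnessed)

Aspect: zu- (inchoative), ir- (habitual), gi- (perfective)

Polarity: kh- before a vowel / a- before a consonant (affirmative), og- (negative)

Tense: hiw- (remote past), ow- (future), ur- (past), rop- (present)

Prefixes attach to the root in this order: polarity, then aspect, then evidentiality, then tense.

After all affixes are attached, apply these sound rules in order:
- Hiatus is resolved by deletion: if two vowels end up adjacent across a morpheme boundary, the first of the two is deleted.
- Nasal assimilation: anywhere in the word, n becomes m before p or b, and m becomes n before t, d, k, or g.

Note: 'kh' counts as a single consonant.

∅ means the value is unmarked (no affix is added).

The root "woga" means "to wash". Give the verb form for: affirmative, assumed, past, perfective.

Attach polarity affirmative a- (before consonant 'w') → awoga.
Attach aspect perfective gi- → giawoga.
evidentiality = assumed: zero marking, form stays giawoga.
Attach tense past ur- → urgiawoga.
Apply vowel deletion: urgiawoga → urgawoga.
Nasal assimilation: no change.

urgawoga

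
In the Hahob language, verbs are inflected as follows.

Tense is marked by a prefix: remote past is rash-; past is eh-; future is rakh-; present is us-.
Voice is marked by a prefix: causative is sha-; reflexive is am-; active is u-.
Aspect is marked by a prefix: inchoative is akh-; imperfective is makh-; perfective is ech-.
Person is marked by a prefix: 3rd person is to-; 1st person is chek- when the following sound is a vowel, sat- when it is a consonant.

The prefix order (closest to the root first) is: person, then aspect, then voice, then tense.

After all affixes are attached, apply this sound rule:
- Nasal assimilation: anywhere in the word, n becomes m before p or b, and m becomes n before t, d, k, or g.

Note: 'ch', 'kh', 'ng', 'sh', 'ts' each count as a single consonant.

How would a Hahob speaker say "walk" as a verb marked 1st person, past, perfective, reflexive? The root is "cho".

Attach person 1st person sat- (before consonant 'ch') → satcho.
Attach aspect perfective ech- → echsatcho.
Attach voice reflexive am- → amechsatcho.
Attach tense past eh- → ehamechsatcho.
Nasal assimilation: no change.

ehamechsatcho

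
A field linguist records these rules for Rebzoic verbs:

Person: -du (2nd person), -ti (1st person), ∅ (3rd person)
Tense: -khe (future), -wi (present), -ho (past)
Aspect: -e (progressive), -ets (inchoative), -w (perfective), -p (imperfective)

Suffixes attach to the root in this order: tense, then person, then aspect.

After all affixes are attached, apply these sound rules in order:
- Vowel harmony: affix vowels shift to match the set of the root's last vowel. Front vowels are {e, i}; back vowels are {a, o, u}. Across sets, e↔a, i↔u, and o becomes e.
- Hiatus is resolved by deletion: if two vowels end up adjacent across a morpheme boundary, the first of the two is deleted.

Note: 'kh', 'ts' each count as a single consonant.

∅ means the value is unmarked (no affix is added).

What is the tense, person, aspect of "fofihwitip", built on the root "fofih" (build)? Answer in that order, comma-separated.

Segment: fofih-wi-ti-p.
tense: -wi → present.
person: -ti → 1st person.
aspect: -p → imperfective.

present, 1st person, imperfective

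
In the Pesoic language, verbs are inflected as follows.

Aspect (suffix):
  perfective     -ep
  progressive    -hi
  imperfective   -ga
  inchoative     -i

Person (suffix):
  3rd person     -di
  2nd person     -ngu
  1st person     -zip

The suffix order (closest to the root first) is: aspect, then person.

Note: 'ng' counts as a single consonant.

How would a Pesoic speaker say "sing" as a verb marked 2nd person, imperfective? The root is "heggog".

Attach aspect imperfective -ga → heggogga.
Attach person 2nd person -ngu → heggoggangu.

heggoggangu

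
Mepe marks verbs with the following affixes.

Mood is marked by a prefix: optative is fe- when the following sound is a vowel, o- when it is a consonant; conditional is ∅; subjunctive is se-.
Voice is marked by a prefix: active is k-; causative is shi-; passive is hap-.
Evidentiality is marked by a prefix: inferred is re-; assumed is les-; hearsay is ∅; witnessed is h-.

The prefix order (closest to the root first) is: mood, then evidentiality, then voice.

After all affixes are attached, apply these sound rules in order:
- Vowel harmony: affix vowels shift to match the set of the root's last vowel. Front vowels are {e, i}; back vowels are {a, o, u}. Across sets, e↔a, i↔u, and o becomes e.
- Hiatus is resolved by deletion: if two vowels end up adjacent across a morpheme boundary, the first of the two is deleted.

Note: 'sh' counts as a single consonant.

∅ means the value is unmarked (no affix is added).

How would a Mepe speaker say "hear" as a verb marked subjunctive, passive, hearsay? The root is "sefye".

Attach mood subjunctive se- → sesefye.
evidentiality = hearsay: zero marking, form stays sesefye.
Attach voice passive hap- → hapsesefye.
Apply vowel harmony: hapsesefye → hepsesefye.
Vowel deletion: no change.

hepsesefye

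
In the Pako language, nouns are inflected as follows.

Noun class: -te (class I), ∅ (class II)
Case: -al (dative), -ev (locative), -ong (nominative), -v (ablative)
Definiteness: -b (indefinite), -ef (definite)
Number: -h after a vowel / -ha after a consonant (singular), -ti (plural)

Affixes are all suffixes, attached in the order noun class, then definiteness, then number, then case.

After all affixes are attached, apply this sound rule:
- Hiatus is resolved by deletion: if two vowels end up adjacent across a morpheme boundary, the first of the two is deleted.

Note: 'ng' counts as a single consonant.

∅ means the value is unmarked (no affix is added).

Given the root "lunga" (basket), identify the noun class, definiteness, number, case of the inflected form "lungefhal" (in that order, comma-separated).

class II, definite, singular, dative

Segment: lunga-ef-ha-al.
noun class: ∅ → class II.
definiteness: -ef → definite.
number: -h/ha → singular.
case: -al → dative.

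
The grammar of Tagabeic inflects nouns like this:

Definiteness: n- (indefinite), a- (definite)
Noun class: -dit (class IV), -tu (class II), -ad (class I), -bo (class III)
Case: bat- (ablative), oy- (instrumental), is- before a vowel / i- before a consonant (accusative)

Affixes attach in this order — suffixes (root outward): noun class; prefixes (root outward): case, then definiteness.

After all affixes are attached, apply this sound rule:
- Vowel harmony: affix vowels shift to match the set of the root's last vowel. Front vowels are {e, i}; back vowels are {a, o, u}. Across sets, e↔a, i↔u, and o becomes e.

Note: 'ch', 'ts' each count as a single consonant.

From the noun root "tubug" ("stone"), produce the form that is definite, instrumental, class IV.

aoytubugdut

Attach noun class class IV -dit → tubugdit.
Attach case instrumental oy- → oytubugdit.
Attach definiteness definite a- → aoytubugdit.
Apply vowel harmony: aoytubugdit → aoytubugdut.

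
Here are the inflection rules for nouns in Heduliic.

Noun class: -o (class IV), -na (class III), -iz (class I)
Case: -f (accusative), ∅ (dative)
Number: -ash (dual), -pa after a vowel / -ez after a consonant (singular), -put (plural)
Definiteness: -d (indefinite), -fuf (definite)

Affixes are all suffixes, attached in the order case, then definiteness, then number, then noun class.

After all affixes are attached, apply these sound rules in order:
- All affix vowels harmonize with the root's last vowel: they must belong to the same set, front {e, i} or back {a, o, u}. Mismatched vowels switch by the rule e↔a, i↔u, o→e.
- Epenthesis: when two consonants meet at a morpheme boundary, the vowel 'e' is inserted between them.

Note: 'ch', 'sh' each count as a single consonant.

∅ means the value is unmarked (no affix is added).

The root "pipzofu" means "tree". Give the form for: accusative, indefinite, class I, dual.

Attach case accusative -f → pipzofuf.
Attach definiteness indefinite -d → pipzofufd.
Attach number dual -ash → pipzofufdash.
Attach noun class class I -iz → pipzofufdashiz.
Apply vowel harmony: pipzofufdashiz → pipzofufdashuz.
Apply epenthesis: pipzofufdashuz → pipzofufedashuz.

pipzofufedashuz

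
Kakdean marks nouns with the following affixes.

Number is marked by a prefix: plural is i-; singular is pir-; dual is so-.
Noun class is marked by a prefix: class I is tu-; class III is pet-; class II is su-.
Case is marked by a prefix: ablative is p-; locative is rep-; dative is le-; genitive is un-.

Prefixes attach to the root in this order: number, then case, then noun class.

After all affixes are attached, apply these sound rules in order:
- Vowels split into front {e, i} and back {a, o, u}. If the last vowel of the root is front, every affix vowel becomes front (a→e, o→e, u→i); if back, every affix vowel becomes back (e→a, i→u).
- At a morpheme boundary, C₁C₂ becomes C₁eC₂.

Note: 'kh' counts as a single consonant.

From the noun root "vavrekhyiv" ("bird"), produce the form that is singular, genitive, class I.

Attach number singular pir- → pirvavrekhyiv.
Attach case genitive un- → unpirvavrekhyiv.
Attach noun class class I tu- → tuunpirvavrekhyiv.
Apply vowel harmony: tuunpirvavrekhyiv → tiinpirvavrekhyiv.
Apply epenthesis: tiinpirvavrekhyiv → tiinepirevavrekhyiv.

tiinepirevavrekhyiv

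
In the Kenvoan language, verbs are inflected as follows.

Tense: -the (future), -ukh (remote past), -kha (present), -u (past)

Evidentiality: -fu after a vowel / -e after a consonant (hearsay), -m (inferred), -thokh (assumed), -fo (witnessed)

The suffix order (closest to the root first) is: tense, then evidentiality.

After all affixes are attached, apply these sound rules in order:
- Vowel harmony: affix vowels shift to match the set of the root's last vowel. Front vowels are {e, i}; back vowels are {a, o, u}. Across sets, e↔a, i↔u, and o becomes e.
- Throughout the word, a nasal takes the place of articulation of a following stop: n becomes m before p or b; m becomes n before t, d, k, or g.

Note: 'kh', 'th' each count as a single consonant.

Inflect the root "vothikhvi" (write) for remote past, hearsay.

Attach tense remote past -ukh → vothikhviukh.
Attach evidentiality hearsay -e (after consonant 'kh') → vothikhviukhe.
Apply vowel harmony: vothikhviukhe → vothikhviikhe.
Nasal assimilation: no change.

vothikhviikhe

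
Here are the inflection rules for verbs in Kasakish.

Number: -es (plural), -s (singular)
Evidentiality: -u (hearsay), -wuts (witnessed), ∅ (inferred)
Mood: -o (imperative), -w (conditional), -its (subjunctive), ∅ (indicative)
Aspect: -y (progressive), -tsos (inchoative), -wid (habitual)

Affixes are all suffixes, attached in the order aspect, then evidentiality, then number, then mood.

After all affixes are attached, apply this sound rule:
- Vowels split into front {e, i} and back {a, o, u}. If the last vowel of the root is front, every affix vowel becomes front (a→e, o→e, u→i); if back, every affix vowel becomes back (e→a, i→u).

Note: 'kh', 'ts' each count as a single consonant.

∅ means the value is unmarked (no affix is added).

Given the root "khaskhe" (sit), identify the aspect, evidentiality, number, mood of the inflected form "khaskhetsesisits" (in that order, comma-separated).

Segment: khaskhe-tsos-u-s-its.
aspect: -tsos → inchoative.
evidentiality: -u → hearsay.
number: -s → singular.
mood: -its → subjunctive.

inchoative, hearsay, singular, subjunctive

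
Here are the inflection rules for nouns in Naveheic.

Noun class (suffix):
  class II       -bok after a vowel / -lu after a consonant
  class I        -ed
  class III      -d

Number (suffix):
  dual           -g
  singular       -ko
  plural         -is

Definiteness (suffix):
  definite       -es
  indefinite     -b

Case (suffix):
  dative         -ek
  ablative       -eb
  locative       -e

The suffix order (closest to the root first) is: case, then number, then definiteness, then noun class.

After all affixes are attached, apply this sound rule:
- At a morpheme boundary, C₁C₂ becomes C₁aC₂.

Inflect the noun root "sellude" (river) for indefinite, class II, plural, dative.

Attach case dative -ek → selludeek.
Attach number plural -is → selludeekis.
Attach definiteness indefinite -b → selludeekisb.
Attach noun class class II -lu (after consonant 'b') → selludeekisblu.
Apply epenthesis: selludeekisblu → selludeekisabalu.

selludeekisabalu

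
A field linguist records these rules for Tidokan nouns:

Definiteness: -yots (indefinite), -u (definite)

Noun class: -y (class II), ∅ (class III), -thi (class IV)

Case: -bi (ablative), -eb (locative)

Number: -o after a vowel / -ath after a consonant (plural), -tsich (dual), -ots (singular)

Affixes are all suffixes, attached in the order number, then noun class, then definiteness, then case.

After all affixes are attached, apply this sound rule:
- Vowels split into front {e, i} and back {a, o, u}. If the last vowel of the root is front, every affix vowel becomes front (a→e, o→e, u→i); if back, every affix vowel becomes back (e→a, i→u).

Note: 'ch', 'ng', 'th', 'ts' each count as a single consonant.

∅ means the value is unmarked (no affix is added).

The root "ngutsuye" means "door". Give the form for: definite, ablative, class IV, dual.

Attach number dual -tsich → ngutsuyetsich.
Attach noun class class IV -thi → ngutsuyetsichthi.
Attach definiteness definite -u → ngutsuyetsichthiu.
Attach case ablative -bi → ngutsuyetsichthiubi.
Apply vowel harmony: ngutsuyetsichthiubi → ngutsuyetsichthiibi.

ngutsuyetsichthiibi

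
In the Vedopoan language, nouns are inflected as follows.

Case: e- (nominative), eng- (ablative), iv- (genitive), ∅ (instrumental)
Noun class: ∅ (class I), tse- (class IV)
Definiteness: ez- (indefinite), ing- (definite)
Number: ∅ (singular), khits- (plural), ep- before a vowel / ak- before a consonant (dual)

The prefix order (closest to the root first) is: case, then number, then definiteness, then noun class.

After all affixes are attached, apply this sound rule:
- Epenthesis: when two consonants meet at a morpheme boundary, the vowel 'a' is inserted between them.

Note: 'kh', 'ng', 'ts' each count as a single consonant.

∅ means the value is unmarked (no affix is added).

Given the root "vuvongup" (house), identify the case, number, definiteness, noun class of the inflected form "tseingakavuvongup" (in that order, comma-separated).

instrumental, dual, definite, class IV

Segment: tse-ing-ak-vuvongup.
case: ∅ → instrumental.
number: ep/ak- → dual.
definiteness: ing- → definite.
noun class: tse- → class IV.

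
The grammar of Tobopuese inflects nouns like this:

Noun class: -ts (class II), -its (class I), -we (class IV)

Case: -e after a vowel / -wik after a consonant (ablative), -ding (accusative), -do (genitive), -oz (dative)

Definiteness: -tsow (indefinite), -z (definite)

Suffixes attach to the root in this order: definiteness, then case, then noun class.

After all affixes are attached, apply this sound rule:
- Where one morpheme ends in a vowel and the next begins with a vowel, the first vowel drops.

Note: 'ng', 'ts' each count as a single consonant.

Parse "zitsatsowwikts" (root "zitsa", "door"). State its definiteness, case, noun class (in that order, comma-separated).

Segment: zitsa-tsow-wik-ts.
definiteness: -tsow → indefinite.
case: -e/wik → ablative.
noun class: -ts → class II.

indefinite, ablative, class II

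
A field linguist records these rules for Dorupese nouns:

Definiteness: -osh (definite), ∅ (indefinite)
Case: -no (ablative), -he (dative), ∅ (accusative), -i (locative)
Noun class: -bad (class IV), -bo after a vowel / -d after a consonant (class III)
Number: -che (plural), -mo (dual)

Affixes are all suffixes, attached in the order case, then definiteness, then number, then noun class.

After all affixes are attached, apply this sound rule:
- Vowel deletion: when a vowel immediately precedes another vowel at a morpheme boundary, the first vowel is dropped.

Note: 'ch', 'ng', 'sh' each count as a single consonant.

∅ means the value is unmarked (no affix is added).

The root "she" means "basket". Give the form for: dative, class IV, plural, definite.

Attach case dative -he → shehe.
Attach definiteness definite -osh → sheheosh.
Attach number plural -che → sheheoshche.
Attach noun class class IV -bad → sheheoshchebad.
Apply vowel deletion: sheheoshchebad → shehoshchebad.

shehoshchebad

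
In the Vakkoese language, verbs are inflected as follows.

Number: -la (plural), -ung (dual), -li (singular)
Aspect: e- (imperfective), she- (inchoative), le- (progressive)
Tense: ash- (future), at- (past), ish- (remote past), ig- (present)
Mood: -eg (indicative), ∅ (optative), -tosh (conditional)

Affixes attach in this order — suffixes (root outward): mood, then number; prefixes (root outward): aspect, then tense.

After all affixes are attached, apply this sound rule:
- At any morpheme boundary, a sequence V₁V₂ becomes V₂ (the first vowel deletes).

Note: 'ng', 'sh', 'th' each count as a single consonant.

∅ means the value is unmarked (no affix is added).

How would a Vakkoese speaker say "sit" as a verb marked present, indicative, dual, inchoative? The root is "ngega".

Attach mood indicative -eg → ngegaeg.
Attach aspect inchoative she- → shengegaeg.
Attach number dual -ung → shengegaegung.
Attach tense present ig- → igshengegaegung.
Apply vowel deletion: igshengegaegung → igshengegegung.

igshengegegung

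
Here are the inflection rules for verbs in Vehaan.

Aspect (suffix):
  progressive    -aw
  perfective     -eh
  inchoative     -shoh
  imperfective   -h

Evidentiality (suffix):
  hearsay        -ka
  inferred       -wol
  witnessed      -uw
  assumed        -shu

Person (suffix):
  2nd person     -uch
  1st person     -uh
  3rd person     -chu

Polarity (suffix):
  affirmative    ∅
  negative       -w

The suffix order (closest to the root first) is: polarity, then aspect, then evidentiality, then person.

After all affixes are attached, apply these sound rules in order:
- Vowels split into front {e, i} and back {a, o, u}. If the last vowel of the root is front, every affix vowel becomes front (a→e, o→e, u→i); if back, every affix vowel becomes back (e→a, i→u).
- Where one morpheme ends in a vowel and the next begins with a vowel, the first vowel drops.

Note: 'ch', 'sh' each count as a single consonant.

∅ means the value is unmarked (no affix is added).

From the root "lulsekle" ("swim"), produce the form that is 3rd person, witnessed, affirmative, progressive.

lulseklewiwchi

polarity = affirmative: zero marking, form stays lulsekle.
Attach aspect progressive -aw → lulsekleaw.
Attach evidentiality witnessed -uw → lulsekleawuw.
Attach person 3rd person -chu → lulsekleawuwchu.
Apply vowel harmony: lulsekleawuwchu → lulsekleewiwchi.
Apply vowel deletion: lulsekleewiwchi → lulseklewiwchi.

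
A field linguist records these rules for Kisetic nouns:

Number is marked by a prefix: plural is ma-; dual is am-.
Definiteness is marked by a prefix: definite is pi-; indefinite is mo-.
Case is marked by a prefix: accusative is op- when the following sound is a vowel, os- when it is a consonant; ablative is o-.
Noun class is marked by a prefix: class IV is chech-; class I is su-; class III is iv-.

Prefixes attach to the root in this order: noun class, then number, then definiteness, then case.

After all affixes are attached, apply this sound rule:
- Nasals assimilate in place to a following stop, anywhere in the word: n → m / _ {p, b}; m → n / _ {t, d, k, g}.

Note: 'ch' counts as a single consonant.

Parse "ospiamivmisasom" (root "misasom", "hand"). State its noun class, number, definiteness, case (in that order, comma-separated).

Segment: os-pi-am-iv-misasom.
noun class: iv- → class III.
number: am- → dual.
definiteness: pi- → definite.
case: op/os- → accusative.

class III, dual, definite, accusative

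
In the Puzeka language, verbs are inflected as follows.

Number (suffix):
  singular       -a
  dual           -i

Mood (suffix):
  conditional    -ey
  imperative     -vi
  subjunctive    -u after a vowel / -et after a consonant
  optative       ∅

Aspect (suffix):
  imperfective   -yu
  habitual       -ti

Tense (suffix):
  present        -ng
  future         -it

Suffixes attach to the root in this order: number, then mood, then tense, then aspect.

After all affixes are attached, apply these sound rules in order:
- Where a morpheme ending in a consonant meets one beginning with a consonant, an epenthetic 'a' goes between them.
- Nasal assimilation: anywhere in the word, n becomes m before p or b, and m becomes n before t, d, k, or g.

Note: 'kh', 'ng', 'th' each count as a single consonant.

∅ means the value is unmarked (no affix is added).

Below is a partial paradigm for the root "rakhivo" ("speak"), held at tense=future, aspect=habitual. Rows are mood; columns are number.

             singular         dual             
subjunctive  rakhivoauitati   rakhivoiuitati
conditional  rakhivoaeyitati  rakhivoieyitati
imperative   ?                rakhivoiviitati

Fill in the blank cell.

rakhivoaviitati

Attach number singular -a → rakhivoa.
Attach mood imperative -vi → rakhivoavi.
Attach tense future -it → rakhivoaviit.
Attach aspect habitual -ti → rakhivoaviitti.
Apply epenthesis: rakhivoaviitti → rakhivoaviitati.
Nasal assimilation: no change.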